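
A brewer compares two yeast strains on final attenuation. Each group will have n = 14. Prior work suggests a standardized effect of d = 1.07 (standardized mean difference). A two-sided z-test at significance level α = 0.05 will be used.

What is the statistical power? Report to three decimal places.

Noncentrality parameter: δ = d·√(n/2) = 1.07 × √(14/2) = 2.8310
Two-sided α = 0.05 → critical value z_{0.025} = 1.960.
Power = Φ(δ − 1.960) + Φ(−δ − 1.960) = Φ(0.871) + Φ(-4.791) = 0.8081 + 0.0000 = 0.8081.

Power ≈ 0.808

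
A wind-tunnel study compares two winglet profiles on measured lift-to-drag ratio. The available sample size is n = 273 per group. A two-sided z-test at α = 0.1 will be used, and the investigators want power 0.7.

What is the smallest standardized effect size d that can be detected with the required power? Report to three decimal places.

Need Φ(δ − 1.645) = 0.7, so δ = 1.645 + 0.524 = 2.169.
(Lower-tail contribution to power is negligible for δ > 0.)
δ = d·√(n/2) ⇒ d = δ/√(n/2) = 2.169/√(273/2) = 0.1857.

d ≈ 0.186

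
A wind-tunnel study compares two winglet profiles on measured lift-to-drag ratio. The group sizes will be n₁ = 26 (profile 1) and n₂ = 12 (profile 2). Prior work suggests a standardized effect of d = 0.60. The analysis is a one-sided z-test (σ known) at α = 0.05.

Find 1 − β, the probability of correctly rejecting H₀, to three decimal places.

Power ≈ 0.530

Noncentrality parameter: δ = d / √(1/n₁ + 1/n₂) = 0.60 / √(1/26 + 1/12) = 1.7192
Critical value for a one-sided test at α = 0.05: z_α = 1.645.
Power = P(Z > 1.645 − δ) = Φ(0.074) = 0.5296.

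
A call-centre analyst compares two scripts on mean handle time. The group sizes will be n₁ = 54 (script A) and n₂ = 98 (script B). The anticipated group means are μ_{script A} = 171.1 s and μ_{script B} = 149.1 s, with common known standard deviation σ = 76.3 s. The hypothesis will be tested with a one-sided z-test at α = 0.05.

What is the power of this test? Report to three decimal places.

Standardized effect: d = |μ_{script A} − μ_{script B}| / σ = |171.1 − 149.1| / 76.3 = 0.2883
Noncentrality parameter: δ = d / √(1/n₁ + 1/n₂) = 0.2883 / √(1/54 + 1/98) = 1.7013
Critical value for a one-sided test at α = 0.05: z_α = 1.645.
Power = Φ(δ − 1.645) = Φ(0.056) = 0.5225.

Power ≈ 0.523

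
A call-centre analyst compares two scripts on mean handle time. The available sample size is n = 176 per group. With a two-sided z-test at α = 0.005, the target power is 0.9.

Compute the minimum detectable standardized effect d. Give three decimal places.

d ≈ 0.436

Required noncentrality: δ = z_{0.0025} + z_{0.10} = 2.807 + 1.282 = 4.089.
(Lower-tail contribution to power is negligible for δ > 0.)
δ = d·√(n/2) ⇒ d = δ/√(n/2) = 4.089/√(176/2) = 0.4358.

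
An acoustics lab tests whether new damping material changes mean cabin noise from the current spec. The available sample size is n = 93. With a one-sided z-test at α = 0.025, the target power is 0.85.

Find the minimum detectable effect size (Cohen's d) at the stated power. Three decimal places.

d ≈ 0.311

Required noncentrality: δ = z_{0.025} + z_{0.15} = 1.960 + 1.036 = 2.996.
δ = d·√n ⇒ d = δ/√n = 2.996/√93 = 0.3107.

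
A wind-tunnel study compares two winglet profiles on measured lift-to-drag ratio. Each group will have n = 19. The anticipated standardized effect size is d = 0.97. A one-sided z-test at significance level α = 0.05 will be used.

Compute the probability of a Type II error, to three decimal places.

β ≈ 0.089

Noncentrality parameter: λ = d·√(n/2) = 0.97 × √(19/2) = 2.9897
One-sided α = 0.05 → critical value z_{0.05} = 1.645.
Power = Φ(λ − 1.645) = Φ(1.345) = 0.9107.
Type II error: β = 1 − power = 1 − 0.9107 = 0.0893.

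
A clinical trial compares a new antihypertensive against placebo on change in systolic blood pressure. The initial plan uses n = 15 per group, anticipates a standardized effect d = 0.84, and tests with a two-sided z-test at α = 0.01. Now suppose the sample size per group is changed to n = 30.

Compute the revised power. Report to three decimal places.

With n = 30 per group: δ = d·√(n/2) = 0.84 × √(30/2) = 3.2533. Critical value z_{0.005} = 2.576.
Revised power = Φ(δ − 2.576) + Φ(−δ − 2.576) = Φ(0.677) + Φ(-5.829) = 0.7509 + 0.0000 = 0.7509.

Power ≈ 0.751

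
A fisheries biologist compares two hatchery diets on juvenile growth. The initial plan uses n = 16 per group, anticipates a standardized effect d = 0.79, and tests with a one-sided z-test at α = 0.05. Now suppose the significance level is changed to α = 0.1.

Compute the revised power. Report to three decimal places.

δ = d·√(n/2) = 0.79 × √(16/2) = 2.2345 (unchanged). New critical value: z_{0.1} = 1.282.
Revised power = Φ(δ − 1.282) = Φ(0.953) = 0.8297.

Power ≈ 0.830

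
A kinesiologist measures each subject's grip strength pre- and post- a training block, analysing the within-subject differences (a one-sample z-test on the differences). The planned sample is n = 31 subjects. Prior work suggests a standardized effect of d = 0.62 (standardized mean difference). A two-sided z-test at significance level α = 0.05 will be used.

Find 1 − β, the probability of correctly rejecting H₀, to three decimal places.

Power ≈ 0.932

Noncentrality parameter: δ = d·√n = 0.62 × √31 = 3.4520
Two-sided α = 0.05 → critical value z_{0.025} = 1.960.
Power = Φ(δ − 1.960) + Φ(−δ − 1.960) = Φ(1.492) + Φ(-5.412) = 0.9322 + 0.0000 = 0.9322.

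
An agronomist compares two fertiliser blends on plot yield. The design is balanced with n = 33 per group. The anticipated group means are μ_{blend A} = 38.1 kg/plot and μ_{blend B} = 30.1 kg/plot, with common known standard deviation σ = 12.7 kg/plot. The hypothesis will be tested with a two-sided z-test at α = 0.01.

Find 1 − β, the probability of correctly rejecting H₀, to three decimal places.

Power ≈ 0.493

Standardized effect: d = |μ_{blend A} − μ_{blend B}| / σ = |38.1 − 30.1| / 12.7 = 0.6299
Noncentrality parameter: δ = d·√(n/2) = 0.6299 × √(33/2) = 2.5588
Two-sided α = 0.01 → critical value z_{0.005} = 2.576.
Power = Φ(δ − 2.576) + Φ(−δ − 2.576) = Φ(-0.017) + Φ(-5.135) = 0.4932 + 0.0000 = 0.4932.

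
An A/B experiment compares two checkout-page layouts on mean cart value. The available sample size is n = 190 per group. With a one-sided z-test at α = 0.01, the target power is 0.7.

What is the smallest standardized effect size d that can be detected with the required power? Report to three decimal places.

d ≈ 0.292

Required noncentrality: δ = z_{0.01} + z_{0.30} = 2.326 + 0.524 = 2.851.
δ = d·√(n/2) ⇒ d = δ/√(n/2) = 2.851/√(190/2) = 0.2925.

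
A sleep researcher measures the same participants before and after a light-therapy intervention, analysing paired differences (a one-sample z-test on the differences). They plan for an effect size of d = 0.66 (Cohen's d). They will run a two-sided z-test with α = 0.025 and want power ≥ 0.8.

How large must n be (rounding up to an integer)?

n = 22

Set Φ(δ − 2.241) = 0.8; then δ − 2.241 = Φ⁻¹(0.8) = 0.842, giving δ = 3.083.
(Ignoring the negligible lower-tail rejection probability gives the usual closed-form inversion.)
δ = d·√n ⇒ n = (δ/d)² = (3.083 / 0.66)² = 21.82.
Rounding up, n = 22.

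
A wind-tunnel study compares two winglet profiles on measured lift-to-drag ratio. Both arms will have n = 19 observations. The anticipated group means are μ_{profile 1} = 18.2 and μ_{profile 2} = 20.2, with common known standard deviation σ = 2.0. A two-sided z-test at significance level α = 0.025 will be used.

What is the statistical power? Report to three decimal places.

Standardized effect: d = |μ_{profile 1} − μ_{profile 2}| / σ = |18.2 − 20.2| / 2.0 = 1.0000
Noncentrality parameter: δ = d·√(n/2) = 1.0000 × √(19/2) = 3.0822
Critical value for a two-sided test at α = 0.025: z_{α/2} = 2.241.
Power = Φ(δ − 2.241) + Φ(−δ − 2.241) = Φ(0.841) + Φ(-5.324) = 0.7998 + 0.0000 = 0.7998.

Power ≈ 0.800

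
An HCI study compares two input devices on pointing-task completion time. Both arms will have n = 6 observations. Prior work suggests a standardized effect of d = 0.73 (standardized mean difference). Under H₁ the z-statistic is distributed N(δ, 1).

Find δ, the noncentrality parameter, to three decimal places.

δ ≈ 1.264

The noncentrality parameter scales effect size by the design's sample-size factor: δ = d·√(n/2) = 0.73 × √(6/2) = 1.2644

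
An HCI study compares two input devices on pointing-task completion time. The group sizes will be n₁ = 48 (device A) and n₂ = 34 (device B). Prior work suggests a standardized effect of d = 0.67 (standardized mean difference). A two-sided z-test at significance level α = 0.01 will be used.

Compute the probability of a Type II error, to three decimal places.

β ≈ 0.340

Noncentrality parameter: δ = d / √(1/n₁ + 1/n₂) = 0.67 / √(1/48 + 1/34) = 2.9890
Two-sided α = 0.01 → critical value z_{0.005} = 2.576.
Power = Φ(δ − 2.576) + Φ(−δ − 2.576) = Φ(0.413) + Φ(-5.565) = 0.6603 + 0.0000 = 0.6603.
Type II error: β = 1 − power = 1 − 0.6603 = 0.3397.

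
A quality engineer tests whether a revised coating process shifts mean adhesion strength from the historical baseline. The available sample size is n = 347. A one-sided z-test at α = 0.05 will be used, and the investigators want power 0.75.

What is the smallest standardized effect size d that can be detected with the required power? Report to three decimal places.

Required noncentrality: δ = z_{0.05} + z_{0.25} = 1.645 + 0.674 = 2.319.
δ = d·√n ⇒ d = δ/√n = 2.319/√347 = 0.1245.

d ≈ 0.125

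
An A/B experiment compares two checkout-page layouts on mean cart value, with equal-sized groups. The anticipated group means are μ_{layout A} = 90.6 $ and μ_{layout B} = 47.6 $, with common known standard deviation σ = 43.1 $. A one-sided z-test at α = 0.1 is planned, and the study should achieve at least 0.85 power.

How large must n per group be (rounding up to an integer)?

n = 11 per group

Standardized effect: d = |μ_{layout A} − μ_{layout B}| / σ = |90.6 − 47.6| / 43.1 = 0.9977
For power 0.85 need Φ(δ − z_{0.1}) = 0.85, so δ = z_{0.1} + z_{0.15} = 1.282 + 1.036 = 2.318.
δ = d·√(n/2) ⇒ n = 2(δ/d)² = 2 × (2.318 / 0.9977)² = 10.80.
Rounding up, n = 11 per group.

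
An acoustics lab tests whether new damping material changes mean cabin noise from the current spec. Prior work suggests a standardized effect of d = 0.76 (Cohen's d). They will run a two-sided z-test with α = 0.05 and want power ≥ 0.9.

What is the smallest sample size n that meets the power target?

For power 0.9 need Φ(δ − z_{0.025}) = 0.9, so δ = z_{0.025} + z_{0.10} = 1.960 + 1.282 = 3.242.
(The Φ(−δ − z_{α/2}) term is vanishingly small for δ > 0 and is dropped in the standard sample-size formula.)
δ = d·√n ⇒ n = (δ/d)² = (3.242 / 0.76)² = 18.19.
Round up to the next whole unit.

n = 19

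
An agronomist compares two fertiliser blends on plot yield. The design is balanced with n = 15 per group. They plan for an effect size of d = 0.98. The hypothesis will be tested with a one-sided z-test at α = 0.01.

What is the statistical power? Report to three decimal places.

Noncentrality parameter: δ = d·√(n/2) = 0.98 × √(15/2) = 2.6838
Critical value for a one-sided test at α = 0.01: z_α = 2.326.
Power = Φ(δ − 2.326) = Φ(0.357) = 0.6396.

Power ≈ 0.640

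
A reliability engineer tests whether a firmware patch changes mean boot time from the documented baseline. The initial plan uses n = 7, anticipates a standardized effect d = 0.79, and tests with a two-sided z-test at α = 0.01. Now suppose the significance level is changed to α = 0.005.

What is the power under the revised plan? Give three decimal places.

δ = d·√n = 0.79 × √7 = 2.0901 (unchanged). New critical value: z_{0.0025} = 2.807.
Revised power = Φ(δ − 2.807) + Φ(−δ − 2.807) = Φ(-0.717) + Φ(-4.897) = 0.2367 + 0.0000 = 0.2367.

Power ≈ 0.237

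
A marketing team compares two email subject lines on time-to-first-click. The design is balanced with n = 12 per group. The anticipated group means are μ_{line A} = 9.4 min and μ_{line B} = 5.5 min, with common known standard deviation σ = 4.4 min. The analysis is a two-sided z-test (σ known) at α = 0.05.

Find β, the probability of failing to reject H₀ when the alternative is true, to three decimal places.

Standardized effect: d = |μ_{line A} − μ_{line B}| / σ = |9.4 − 5.5| / 4.4 = 0.8864
Noncentrality parameter: δ = d·√(n/2) = 0.8864 × √(12/2) = 2.1711
Critical value for a two-sided test at α = 0.05: z_{α/2} = 1.960.
Power = Φ(δ − 1.960) + Φ(−δ − 1.960) = Φ(0.211) + Φ(-4.131) = 0.5836 + 0.0000 = 0.5836.
Type II error: β = 1 − power = 1 − 0.5836 = 0.4164.

β ≈ 0.416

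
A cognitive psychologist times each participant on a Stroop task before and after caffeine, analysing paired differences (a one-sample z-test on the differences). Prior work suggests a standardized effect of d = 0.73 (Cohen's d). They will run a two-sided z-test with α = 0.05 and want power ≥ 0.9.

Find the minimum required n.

n = 20

For power 0.9 need Φ(δ − z_{0.025}) = 0.9, so δ = z_{0.025} + z_{0.10} = 1.960 + 1.282 = 3.242.
(Ignoring the negligible lower-tail rejection probability gives the usual closed-form inversion.)
δ = d·√n ⇒ n = (δ/d)² = (3.242 / 0.73)² = 19.72.
Round up to the next whole unit.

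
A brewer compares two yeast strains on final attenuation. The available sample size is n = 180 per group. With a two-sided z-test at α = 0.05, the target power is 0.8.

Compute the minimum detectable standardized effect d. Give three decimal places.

Required noncentrality: δ = z_{0.025} + z_{0.20} = 1.960 + 0.842 = 2.802.
(Lower-tail contribution to power is negligible for δ > 0.)
δ = d·√(n/2) ⇒ d = δ/√(n/2) = 2.802/√(180/2) = 0.2953.

d ≈ 0.295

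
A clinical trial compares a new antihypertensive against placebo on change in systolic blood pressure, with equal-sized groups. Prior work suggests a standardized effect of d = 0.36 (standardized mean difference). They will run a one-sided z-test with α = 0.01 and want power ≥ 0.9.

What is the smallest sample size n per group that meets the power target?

Set Φ(δ − 2.326) = 0.9; then δ − 2.326 = Φ⁻¹(0.9) = 1.282, giving δ = 3.608.
δ = d·√(n/2) ⇒ n = 2(δ/d)² = 2 × (3.608 / 0.36)² = 200.88.
Rounding up, n = 201 per group.

n = 201 per group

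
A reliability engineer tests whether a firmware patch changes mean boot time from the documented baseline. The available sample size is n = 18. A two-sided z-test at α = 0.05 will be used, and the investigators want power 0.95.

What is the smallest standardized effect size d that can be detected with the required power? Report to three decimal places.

d ≈ 0.850

Required noncentrality: δ = z_{0.025} + z_{0.05} = 1.960 + 1.645 = 3.605.
(The second rejection-region term Φ(−δ − z_{α/2}) is negligible and dropped.)
δ = d·√n ⇒ d = δ/√n = 3.605/√18 = 0.8497.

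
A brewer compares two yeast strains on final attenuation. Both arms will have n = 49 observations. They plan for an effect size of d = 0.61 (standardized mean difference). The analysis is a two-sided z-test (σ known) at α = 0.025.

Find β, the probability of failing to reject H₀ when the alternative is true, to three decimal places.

β ≈ 0.218

Noncentrality parameter: δ = d·√(n/2) = 0.61 × √(49/2) = 3.0193
Critical value for a two-sided test at α = 0.025: z_{α/2} = 2.241.
Power = Φ(δ − 2.241) + Φ(−δ − 2.241) = Φ(0.778) + Φ(-5.261) = 0.7817 + 0.0000 = 0.7817.
Type II error: β = 1 − power = 1 − 0.7817 = 0.2183.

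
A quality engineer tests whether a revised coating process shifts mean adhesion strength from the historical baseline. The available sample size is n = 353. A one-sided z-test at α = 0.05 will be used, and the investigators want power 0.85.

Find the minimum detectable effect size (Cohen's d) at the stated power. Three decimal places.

Need Φ(δ − 1.645) = 0.85, so δ = 1.645 + 1.036 = 2.681.
δ = d·√n ⇒ d = δ/√n = 2.681/√353 = 0.1427.

d ≈ 0.143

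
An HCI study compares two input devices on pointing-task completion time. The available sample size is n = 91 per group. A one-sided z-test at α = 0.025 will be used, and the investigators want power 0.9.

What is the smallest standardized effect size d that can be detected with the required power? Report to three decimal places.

Required noncentrality: δ = z_{0.025} + z_{0.10} = 1.960 + 1.282 = 3.242.
δ = d·√(n/2) ⇒ d = δ/√(n/2) = 3.242/√(91/2) = 0.4806.

d ≈ 0.481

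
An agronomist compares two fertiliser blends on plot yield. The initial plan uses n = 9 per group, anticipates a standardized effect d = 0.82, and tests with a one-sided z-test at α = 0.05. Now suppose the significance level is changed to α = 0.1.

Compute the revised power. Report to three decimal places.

δ = d·√(n/2) = 0.82 × √(9/2) = 1.7395 (unchanged). New critical value: z_{0.1} = 1.282.
Revised power = Φ(δ − 1.282) = Φ(0.458) = 0.6765.

Power ≈ 0.676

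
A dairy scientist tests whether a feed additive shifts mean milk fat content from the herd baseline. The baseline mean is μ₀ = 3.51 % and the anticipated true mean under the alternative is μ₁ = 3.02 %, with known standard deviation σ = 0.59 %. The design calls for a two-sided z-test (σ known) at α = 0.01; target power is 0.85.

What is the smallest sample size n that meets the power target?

Standardized effect: d = |μ₁ − μ₀| / σ = |3.02 − 3.51| / 0.59 = 0.8305
Set Φ(δ − 2.576) = 0.85; then δ − 2.576 = Φ⁻¹(0.85) = 1.036, giving δ = 3.612.
(The Φ(−δ − z_{α/2}) term is vanishingly small for δ > 0 and is dropped in the standard sample-size formula.)
δ = d·√n ⇒ n = (δ/d)² = (3.612 / 0.8305)² = 18.92.
Round up to the next whole unit.

n = 19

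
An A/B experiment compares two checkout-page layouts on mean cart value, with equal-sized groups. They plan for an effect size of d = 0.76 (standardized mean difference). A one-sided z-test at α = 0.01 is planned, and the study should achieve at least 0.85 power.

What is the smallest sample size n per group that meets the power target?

n = 40 per group

Set Φ(δ − 2.326) = 0.85; then δ − 2.326 = Φ⁻¹(0.85) = 1.036, giving δ = 3.363.
δ = d·√(n/2) ⇒ n = 2(δ/d)² = 2 × (3.363 / 0.76)² = 39.16.
Rounding up, n = 40 per group.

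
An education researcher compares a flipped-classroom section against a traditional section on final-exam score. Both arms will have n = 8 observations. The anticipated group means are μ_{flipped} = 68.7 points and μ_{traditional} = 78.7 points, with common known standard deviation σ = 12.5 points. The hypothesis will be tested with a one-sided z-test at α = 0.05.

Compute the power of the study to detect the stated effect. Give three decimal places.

Power ≈ 0.482

Standardized effect: d = |μ_{flipped} − μ_{traditional}| / σ = |68.7 − 78.7| / 12.5 = 0.8000
Noncentrality parameter: δ = d·√(n/2) = 0.8000 × √(8/2) = 1.6000
One-sided α = 0.05 → critical value z_{0.05} = 1.645.
Power = P(Z > 1.645 − δ) = Φ(-0.045) = 0.4821.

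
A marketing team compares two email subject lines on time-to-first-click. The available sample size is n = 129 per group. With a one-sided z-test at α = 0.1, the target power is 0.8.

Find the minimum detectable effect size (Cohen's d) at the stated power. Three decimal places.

Required noncentrality: δ = z_{0.1} + z_{0.20} = 1.282 + 0.842 = 2.123.
δ = d·√(n/2) ⇒ d = δ/√(n/2) = 2.123/√(129/2) = 0.2644.

d ≈ 0.264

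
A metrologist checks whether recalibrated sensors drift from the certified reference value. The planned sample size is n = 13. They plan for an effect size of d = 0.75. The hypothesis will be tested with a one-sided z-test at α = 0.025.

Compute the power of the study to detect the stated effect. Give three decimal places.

Noncentrality parameter: δ = d·√n = 0.75 × √13 = 2.7042
Critical value for a one-sided test at α = 0.025: z_α = 1.960.
Power = P(Z > 1.960 − δ) = Φ(0.744) = 0.7716.

Power ≈ 0.772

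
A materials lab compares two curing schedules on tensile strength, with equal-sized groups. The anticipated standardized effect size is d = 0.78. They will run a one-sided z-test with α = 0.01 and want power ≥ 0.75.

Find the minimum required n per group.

n = 30 per group

Set Φ(δ − 2.326) = 0.75; then δ − 2.326 = Φ⁻¹(0.75) = 0.674, giving δ = 3.001.
δ = d·√(n/2) ⇒ n = 2(δ/d)² = 2 × (3.001 / 0.78)² = 29.60.
Round up to the next whole unit.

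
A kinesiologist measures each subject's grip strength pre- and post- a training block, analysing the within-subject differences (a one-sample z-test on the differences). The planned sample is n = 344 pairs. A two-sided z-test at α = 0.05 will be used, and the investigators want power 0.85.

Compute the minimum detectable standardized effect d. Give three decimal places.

Need Φ(δ − 1.960) = 0.85, so δ = 1.960 + 1.036 = 2.996.
(The second rejection-region term Φ(−δ − z_{α/2}) is negligible and dropped.)
δ = d·√n ⇒ d = δ/√n = 2.996/√344 = 0.1616.

d ≈ 0.162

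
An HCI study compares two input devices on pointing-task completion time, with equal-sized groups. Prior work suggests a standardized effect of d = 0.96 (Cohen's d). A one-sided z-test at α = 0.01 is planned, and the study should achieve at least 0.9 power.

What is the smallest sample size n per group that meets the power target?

n = 29 per group

Set Φ(δ − 2.326) = 0.9; then δ − 2.326 = Φ⁻¹(0.9) = 1.282, giving δ = 3.608.
δ = d·√(n/2) ⇒ n = 2(δ/d)² = 2 × (3.608 / 0.96)² = 28.25.
Rounding up, n = 29 per group.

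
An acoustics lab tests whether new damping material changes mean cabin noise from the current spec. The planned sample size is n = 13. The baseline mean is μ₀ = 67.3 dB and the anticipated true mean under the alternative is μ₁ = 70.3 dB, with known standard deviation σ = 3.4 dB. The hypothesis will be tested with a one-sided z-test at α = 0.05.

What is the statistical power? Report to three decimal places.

Power ≈ 0.938

Standardized effect: d = |μ₁ − μ₀| / σ = |70.3 − 67.3| / 3.4 = 0.8824
Noncentrality parameter: λ = d·√n = 0.8824 × √13 = 3.1814
One-sided α = 0.05 → critical value z_{0.05} = 1.645.
Power = P(Z > 1.645 − λ) = Φ(1.537) = 0.9378.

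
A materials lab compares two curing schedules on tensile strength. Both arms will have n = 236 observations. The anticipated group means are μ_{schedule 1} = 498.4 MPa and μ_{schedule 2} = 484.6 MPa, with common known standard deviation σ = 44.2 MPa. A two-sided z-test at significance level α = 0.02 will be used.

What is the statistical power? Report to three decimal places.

Standardized effect: d = |μ_{schedule 1} − μ_{schedule 2}| / σ = |498.4 − 484.6| / 44.2 = 0.3122
Noncentrality parameter: δ = d·√(n/2) = 0.3122 × √(236/2) = 3.3915
Critical value for a two-sided test at α = 0.02: z_{α/2} = 2.326.
Power = Φ(δ − 2.326) + Φ(−δ − 2.326) = Φ(1.065) + Φ(-5.718) = 0.8566 + 0.0000 = 0.8566.

Power ≈ 0.857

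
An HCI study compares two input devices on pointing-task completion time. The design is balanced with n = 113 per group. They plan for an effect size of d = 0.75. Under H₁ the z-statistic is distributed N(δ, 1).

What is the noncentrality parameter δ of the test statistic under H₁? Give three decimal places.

δ ≈ 5.637

δ = d·√(n/2) = 0.75 × √(113/2) = 5.6375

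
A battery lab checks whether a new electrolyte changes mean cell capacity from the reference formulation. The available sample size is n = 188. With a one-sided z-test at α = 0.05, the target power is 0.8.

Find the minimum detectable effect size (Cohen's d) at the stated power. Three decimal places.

d ≈ 0.181

Required noncentrality: δ = z_{0.05} + z_{0.20} = 1.645 + 0.842 = 2.486.
δ = d·√n ⇒ d = δ/√n = 2.486/√188 = 0.1813.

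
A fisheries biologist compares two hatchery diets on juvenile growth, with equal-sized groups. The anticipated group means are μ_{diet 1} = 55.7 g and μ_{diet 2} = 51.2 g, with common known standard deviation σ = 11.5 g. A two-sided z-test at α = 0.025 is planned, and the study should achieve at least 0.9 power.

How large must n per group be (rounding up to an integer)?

Standardized effect: d = |μ_{diet 1} − μ_{diet 2}| / σ = |55.7 − 51.2| / 11.5 = 0.3913
For power 0.9 need Φ(δ − z_{0.0125}) = 0.9, so δ = z_{0.0125} + z_{0.10} = 2.241 + 1.282 = 3.523.
(Ignoring the negligible lower-tail rejection probability gives the usual closed-form inversion.)
δ = d·√(n/2) ⇒ n = 2(δ/d)² = 2 × (3.523 / 0.3913)² = 162.11.
Round up to the next whole unit.

n = 163 per group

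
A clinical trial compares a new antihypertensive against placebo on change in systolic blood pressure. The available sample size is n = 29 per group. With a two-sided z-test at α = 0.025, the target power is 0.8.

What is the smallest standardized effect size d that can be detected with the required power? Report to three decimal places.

d ≈ 0.810

Required noncentrality: δ = z_{0.0125} + z_{0.20} = 2.241 + 0.842 = 3.083.
(Lower-tail contribution to power is negligible for δ > 0.)
δ = d·√(n/2) ⇒ d = δ/√(n/2) = 3.083/√(29/2) = 0.8096.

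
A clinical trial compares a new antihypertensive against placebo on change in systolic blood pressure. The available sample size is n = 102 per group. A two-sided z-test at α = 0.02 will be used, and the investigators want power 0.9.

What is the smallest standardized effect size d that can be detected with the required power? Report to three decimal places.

d ≈ 0.505

Need Φ(δ − 2.326) = 0.9, so δ = 2.326 + 1.282 = 3.608.
(The second rejection-region term Φ(−δ − z_{α/2}) is negligible and dropped.)
δ = d·√(n/2) ⇒ d = δ/√(n/2) = 3.608/√(102/2) = 0.5052.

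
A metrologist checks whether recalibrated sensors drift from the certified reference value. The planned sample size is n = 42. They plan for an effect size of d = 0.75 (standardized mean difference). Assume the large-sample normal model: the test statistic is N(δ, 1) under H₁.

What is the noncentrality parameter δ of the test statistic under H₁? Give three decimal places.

δ ≈ 4.861

δ = d·√n = 0.75 × √42 = 4.8606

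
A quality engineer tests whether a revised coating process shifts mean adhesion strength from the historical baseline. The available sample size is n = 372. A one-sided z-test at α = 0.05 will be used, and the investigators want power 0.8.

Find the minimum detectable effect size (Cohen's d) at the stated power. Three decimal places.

Required noncentrality: δ = z_{0.05} + z_{0.20} = 1.645 + 0.842 = 2.486.
δ = d·√n ⇒ d = δ/√n = 2.486/√372 = 0.1289.

d ≈ 0.129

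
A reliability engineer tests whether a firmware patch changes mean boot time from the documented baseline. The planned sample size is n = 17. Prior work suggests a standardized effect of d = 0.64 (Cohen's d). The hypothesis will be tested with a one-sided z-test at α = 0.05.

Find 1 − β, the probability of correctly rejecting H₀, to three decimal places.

Power ≈ 0.840

Noncentrality parameter: δ = d·√n = 0.64 × √17 = 2.6388
Critical value for a one-sided test at α = 0.05: z_α = 1.645.
Power = Φ(δ − 1.645) = Φ(0.994) = 0.8399.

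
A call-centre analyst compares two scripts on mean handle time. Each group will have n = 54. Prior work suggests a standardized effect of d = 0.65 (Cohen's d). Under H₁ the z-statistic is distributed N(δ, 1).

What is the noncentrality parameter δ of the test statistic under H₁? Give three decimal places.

δ ≈ 3.377

δ = d·√(n/2) = 0.65 × √(54/2) = 3.3775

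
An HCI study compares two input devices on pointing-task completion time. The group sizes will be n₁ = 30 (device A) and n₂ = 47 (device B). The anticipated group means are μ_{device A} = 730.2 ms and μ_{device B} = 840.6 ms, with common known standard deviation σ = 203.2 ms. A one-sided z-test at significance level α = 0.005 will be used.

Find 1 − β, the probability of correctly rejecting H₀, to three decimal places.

Standardized effect: d = |μ_{device A} − μ_{device B}| / σ = |730.2 − 840.6| / 203.2 = 0.5433
Noncentrality parameter: δ = d / √(1/n₁ + 1/n₂) = 0.5433 / √(1/30 + 1/47) = 2.3249
One-sided α = 0.005 → critical value z_{0.005} = 2.576.
Power = P(Z > 2.576 − δ) = Φ(-0.251) = 0.4009.

Power ≈ 0.401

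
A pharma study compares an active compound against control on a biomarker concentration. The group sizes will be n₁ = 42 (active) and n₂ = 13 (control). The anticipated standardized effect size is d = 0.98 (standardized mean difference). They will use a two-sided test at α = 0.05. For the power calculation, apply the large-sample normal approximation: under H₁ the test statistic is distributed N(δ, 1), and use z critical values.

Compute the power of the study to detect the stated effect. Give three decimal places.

Noncentrality parameter: λ = d / √(1/n₁ + 1/n₂) = 0.98 / √(1/42 + 1/13) = 3.0877
Critical value for a two-sided test at α = 0.05: z_{α/2} = 1.960.
Power = Φ(λ − 1.960) + Φ(−λ − 1.960) = Φ(1.128) + Φ(-5.048) = 0.8703 + 0.0000 = 0.8703.

Power ≈ 0.870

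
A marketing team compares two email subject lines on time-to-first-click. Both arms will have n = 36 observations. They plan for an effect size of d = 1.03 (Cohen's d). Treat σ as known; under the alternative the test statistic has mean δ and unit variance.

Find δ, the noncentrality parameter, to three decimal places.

δ = d·√(n/2) = 1.03 × √(36/2) = 4.3699

δ ≈ 4.370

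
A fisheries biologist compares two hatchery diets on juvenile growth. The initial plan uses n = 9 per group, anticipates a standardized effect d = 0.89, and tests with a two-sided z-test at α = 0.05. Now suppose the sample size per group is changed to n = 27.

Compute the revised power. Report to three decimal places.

Power ≈ 0.905

With n = 27 per group: δ = d·√(n/2) = 0.89 × √(27/2) = 3.2701. Critical value z_{0.025} = 1.960.
Revised power = Φ(δ − 1.960) + Φ(−δ − 1.960) = Φ(1.310) + Φ(-5.230) = 0.9049 + 0.0000 = 0.9049.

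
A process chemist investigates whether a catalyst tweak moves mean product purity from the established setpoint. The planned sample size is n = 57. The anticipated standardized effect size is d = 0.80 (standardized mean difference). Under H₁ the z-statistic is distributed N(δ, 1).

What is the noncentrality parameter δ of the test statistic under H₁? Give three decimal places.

δ ≈ 6.040

δ = d·√n = 0.80 × √57 = 6.0399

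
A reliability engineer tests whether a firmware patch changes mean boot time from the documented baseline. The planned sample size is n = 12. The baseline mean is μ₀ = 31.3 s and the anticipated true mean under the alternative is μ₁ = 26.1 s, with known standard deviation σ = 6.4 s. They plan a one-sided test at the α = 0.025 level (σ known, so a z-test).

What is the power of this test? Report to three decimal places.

Standardized effect: d = |μ₁ − μ₀| / σ = |26.1 − 31.3| / 6.4 = 0.8125
Noncentrality parameter: δ = d·√n = 0.8125 × √12 = 2.8146
One-sided α = 0.025 → critical value z_{0.025} = 1.960.
Power = Φ(δ − 1.960) = Φ(0.855) = 0.8036.

Power ≈ 0.804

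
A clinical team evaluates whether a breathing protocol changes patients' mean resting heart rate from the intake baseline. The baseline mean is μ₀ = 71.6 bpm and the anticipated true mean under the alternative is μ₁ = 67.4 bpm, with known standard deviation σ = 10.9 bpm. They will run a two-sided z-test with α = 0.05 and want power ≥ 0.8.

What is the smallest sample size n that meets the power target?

n = 53

Standardized effect: d = |μ₁ − μ₀| / σ = |67.4 − 71.6| / 10.9 = 0.3853
For power 0.8 need Φ(δ − z_{0.025}) = 0.8, so δ = z_{0.025} + z_{0.20} = 1.960 + 0.842 = 2.802.
(Ignoring the negligible lower-tail rejection probability gives the usual closed-form inversion.)
δ = d·√n ⇒ n = (δ/d)² = (2.802 / 0.3853)² = 52.86.
Round up to the next whole unit.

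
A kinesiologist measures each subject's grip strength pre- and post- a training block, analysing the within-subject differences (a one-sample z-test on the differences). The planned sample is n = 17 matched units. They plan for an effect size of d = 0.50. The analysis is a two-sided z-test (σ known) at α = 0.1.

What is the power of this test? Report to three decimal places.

Noncentrality parameter: δ = d·√n = 0.50 × √17 = 2.0616
Two-sided α = 0.1 → critical value z_{0.05} = 1.645.
Power = Φ(δ − 1.645) + Φ(−δ − 1.645) = Φ(0.417) + Φ(-3.706) = 0.6616 + 0.0001 = 0.6617.

Power ≈ 0.662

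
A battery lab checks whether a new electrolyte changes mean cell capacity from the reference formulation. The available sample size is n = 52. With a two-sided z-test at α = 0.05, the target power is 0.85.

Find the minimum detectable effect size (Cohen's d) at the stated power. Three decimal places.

Required noncentrality: δ = z_{0.025} + z_{0.15} = 1.960 + 1.036 = 2.996.
(Lower-tail contribution to power is negligible for δ > 0.)
δ = d·√n ⇒ d = δ/√n = 2.996/√52 = 0.4155.

d ≈ 0.416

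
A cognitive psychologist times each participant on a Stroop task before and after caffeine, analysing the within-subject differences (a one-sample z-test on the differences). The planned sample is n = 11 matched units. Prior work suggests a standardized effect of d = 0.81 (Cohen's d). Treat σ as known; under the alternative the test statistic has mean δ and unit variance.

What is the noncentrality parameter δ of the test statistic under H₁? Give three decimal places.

δ ≈ 2.686

The noncentrality parameter scales effect size by the design's sample-size factor: δ = d·√n = 0.81 × √11 = 2.6865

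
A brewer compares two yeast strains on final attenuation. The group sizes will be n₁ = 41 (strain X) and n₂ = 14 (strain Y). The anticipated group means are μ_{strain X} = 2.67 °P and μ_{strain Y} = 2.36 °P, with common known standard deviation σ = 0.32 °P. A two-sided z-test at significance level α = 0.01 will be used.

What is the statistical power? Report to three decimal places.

Power ≈ 0.710

Standardized effect: d = |μ_{strain X} − μ_{strain Y}| / σ = |2.67 − 2.36| / 0.32 = 0.9688
Noncentrality parameter: δ = d / √(1/n₁ + 1/n₂) = 0.9688 / √(1/41 + 1/14) = 3.1296
Critical value for a two-sided test at α = 0.01: z_{α/2} = 2.576.
Power = Φ(δ − 2.576) + Φ(−δ − 2.576) = Φ(0.554) + Φ(-5.705) = 0.7101 + 0.0000 = 0.7101.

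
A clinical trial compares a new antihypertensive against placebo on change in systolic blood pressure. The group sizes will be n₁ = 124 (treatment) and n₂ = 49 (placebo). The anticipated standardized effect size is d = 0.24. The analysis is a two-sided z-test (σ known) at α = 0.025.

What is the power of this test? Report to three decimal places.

Noncentrality parameter: δ = d / √(1/n₁ + 1/n₂) = 0.24 / √(1/124 + 1/49) = 1.4223
Two-sided α = 0.025 → critical value z_{0.0125} = 2.241.
Power = Φ(δ − 2.241) + Φ(−δ − 2.241) = Φ(-0.819) + Φ(-3.664) = 0.2064 + 0.0001 = 0.2065.

Power ≈ 0.206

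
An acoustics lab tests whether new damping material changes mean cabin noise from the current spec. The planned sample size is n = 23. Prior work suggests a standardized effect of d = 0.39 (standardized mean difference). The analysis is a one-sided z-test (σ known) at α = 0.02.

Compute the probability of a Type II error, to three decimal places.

Noncentrality parameter: δ = d·√n = 0.39 × √23 = 1.8704
Critical value for a one-sided test at α = 0.02: z_α = 2.054.
Power = P(Z > 2.054 − δ) = Φ(-0.183) = 0.4273.
Type II error: β = 1 − power = 1 − 0.4273 = 0.5727.

β ≈ 0.573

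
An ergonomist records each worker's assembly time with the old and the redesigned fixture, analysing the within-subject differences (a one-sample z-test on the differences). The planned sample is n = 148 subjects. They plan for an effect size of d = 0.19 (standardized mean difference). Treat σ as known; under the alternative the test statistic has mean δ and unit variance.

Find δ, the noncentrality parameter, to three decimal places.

δ ≈ 2.311

δ = d·√n = 0.19 × √148 = 2.3114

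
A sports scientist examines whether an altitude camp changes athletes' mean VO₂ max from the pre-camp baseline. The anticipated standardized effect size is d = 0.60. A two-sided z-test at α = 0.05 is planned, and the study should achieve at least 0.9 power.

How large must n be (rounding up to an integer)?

Set Φ(δ − 1.960) = 0.9; then δ − 1.960 = Φ⁻¹(0.9) = 1.282, giving δ = 3.242.
(The Φ(−δ − z_{α/2}) term is vanishingly small for δ > 0 and is dropped in the standard sample-size formula.)
δ = d·√n ⇒ n = (δ/d)² = (3.242 / 0.60)² = 29.19.
Round up to the next whole unit.

n = 30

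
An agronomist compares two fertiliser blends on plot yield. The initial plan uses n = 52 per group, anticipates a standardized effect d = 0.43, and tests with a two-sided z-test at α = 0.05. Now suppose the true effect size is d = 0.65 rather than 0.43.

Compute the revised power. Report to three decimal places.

With d = 0.65: δ = d·√(n/2) = 0.65 × √(52/2) = 3.3144. Critical value z_{0.025} = 1.960.
Revised power = Φ(δ − 1.960) + Φ(−δ − 1.960) = Φ(1.354) + Φ(-5.274) = 0.9122 + 0.0000 = 0.9122.

Power ≈ 0.912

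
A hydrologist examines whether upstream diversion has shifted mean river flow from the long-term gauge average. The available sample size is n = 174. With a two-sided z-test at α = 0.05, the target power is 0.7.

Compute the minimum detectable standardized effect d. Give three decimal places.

Required noncentrality: δ = z_{0.025} + z_{0.30} = 1.960 + 0.524 = 2.484.
(Lower-tail contribution to power is negligible for δ > 0.)
δ = d·√n ⇒ d = δ/√n = 2.484/√174 = 0.1883.

d ≈ 0.188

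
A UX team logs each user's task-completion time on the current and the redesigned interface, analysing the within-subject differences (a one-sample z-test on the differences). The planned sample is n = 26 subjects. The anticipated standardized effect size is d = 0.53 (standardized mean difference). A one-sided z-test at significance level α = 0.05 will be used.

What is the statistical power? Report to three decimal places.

Noncentrality parameter: δ = d·√n = 0.53 × √26 = 2.7025
One-sided α = 0.05 → critical value z_{0.05} = 1.645.
Power = P(Z > 1.645 − δ) = Φ(1.058) = 0.8549.

Power ≈ 0.855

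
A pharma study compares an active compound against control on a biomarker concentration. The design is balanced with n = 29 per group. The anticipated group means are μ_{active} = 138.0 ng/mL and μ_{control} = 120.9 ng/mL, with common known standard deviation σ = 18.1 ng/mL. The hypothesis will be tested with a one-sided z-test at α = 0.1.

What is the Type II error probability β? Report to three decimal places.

Standardized effect: d = |μ_{active} − μ_{control}| / σ = |138.0 − 120.9| / 18.1 = 0.9448
Noncentrality parameter: δ = d·√(n/2) = 0.9448 × √(29/2) = 3.5975
One-sided α = 0.1 → critical value z_{0.1} = 1.282.
Power = Φ(δ − 1.282) = Φ(2.316) = 0.9897.
Type II error: β = 1 − power = 1 − 0.9897 = 0.0103.

β ≈ 0.010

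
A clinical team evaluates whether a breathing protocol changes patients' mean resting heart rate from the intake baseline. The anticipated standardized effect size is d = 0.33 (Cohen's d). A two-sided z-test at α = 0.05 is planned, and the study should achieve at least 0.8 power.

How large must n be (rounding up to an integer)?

n = 73

Set Φ(δ − 1.960) = 0.8; then δ − 1.960 = Φ⁻¹(0.8) = 0.842, giving δ = 2.802.
(The Φ(−δ − z_{α/2}) term is vanishingly small for δ > 0 and is dropped in the standard sample-size formula.)
δ = d·√n ⇒ n = (δ/d)² = (2.802 / 0.33)² = 72.07.
Round up to the next whole unit.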